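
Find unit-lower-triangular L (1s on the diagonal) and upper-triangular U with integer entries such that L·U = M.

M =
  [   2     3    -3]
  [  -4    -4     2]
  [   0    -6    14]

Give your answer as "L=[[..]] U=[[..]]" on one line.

L=[[1,0,0],[-2,1,0],[0,-3,1]] U=[[2,3,-3],[0,2,-4],[0,0,2]]

  row1 -= -2·row0 → [0,2,-4]
  row2 -= 0·row0 → [0,-6,14]
  row2 -= -3·row1 → [0,0,2]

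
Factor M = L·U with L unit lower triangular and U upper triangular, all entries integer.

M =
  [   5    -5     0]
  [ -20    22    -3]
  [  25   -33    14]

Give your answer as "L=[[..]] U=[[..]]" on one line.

L=[[1,0,0],[-4,1,0],[5,-4,1]] U=[[5,-5,0],[0,2,-3],[0,0,2]]

  R1 -= -4·R0 → [0,2,-3]
  R2 -= 5·R0 → [0,-8,14]
  R2 -= -4·R1 → [0,0,2]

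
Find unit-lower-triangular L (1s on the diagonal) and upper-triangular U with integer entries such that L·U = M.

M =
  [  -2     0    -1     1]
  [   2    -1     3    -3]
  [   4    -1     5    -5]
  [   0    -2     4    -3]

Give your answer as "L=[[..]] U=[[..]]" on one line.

  r1 -= -1·r0 → [0,-1,2,-2]
  r2 -= -2·r0 → [0,-1,3,-3]
  r3 -= 0·r0 → [0,-2,4,-3]
  r2 -= 1·r1 → [0,0,1,-1]
  r3 -= 2·r1 → [0,0,0,1]
  r3 -= 0·r2 → [0,0,0,1]

L=[[1,0,0,0],[-1,1,0,0],[-2,1,1,0],[0,2,0,1]] U=[[-2,0,-1,1],[0,-1,2,-2],[0,0,1,-1],[0,0,0,1]]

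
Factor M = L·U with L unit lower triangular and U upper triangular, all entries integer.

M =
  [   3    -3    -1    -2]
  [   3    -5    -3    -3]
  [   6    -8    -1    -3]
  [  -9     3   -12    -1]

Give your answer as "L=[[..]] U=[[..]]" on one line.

L=[[1,0,0,0],[1,1,0,0],[2,1,1,0],[-3,3,-3,1]] U=[[3,-3,-1,-2],[0,-2,-2,-1],[0,0,3,2],[0,0,0,2]]

  row1 -= 1·row0 → [0,-2,-2,-1]
  row2 -= 2·row0 → [0,-2,1,1]
  row3 -= -3·row0 → [0,-6,-15,-7]
  row2 -= 1·row1 → [0,0,3,2]
  row3 -= 3·row1 → [0,0,-9,-4]
  row3 -= -3·row2 → [0,0,0,2]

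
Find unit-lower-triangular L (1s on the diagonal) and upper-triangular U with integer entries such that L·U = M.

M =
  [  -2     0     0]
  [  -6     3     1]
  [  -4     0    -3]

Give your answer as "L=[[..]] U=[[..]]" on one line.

L=[[1,0,0],[3,1,0],[2,0,1]] U=[[-2,0,0],[0,3,1],[0,0,-3]]

  r1 -= 3·r0 → [0,3,1]
  r2 -= 2·r0 → [0,0,-3]
  r2 -= 0·r1 → [0,0,-3]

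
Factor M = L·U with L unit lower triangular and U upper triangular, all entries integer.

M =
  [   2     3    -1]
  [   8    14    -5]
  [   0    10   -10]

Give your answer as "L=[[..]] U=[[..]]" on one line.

L=[[1,0,0],[4,1,0],[0,5,1]] U=[[2,3,-1],[0,2,-1],[0,0,-5]]

  r1 -= 4·r0 → [0,2,-1]
  r2 -= 0·r0 → [0,10,-10]
  r2 -= 5·r1 → [0,0,-5]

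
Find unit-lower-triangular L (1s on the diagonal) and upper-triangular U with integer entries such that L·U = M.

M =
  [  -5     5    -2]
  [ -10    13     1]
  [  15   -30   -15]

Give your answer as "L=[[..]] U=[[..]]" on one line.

  r1 -= 2·r0 → [0,3,5]
  r2 -= -3·r0 → [0,-15,-21]
  r2 -= -5·r1 → [0,0,4]

L=[[1,0,0],[2,1,0],[-3,-5,1]] U=[[-5,5,-2],[0,3,5],[0,0,4]]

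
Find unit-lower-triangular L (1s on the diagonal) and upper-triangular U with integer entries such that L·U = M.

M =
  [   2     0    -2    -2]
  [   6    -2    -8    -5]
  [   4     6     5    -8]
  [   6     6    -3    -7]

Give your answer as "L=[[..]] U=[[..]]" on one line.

  r1 -= 3·r0 → [0,-2,-2,1]
  r2 -= 2·r0 → [0,6,9,-4]
  r3 -= 3·r0 → [0,6,3,-1]
  r2 -= -3·r1 → [0,0,3,-1]
  r3 -= -3·r1 → [0,0,-3,2]
  r3 -= -1·r2 → [0,0,0,1]

L=[[1,0,0,0],[3,1,0,0],[2,-3,1,0],[3,-3,-1,1]] U=[[2,0,-2,-2],[0,-2,-2,1],[0,0,3,-1],[0,0,0,1]]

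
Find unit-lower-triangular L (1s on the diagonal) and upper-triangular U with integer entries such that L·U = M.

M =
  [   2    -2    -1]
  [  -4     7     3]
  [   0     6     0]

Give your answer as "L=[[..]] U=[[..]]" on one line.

  r1 -= -2·r0 → [0,3,1]
  r2 -= 0·r0 → [0,6,0]
  r2 -= 2·r1 → [0,0,-2]

L=[[1,0,0],[-2,1,0],[0,2,1]] U=[[2,-2,-1],[0,3,1],[0,0,-2]]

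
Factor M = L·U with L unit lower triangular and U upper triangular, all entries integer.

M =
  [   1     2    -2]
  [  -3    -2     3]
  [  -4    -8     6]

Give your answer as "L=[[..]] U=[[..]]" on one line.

  r1 -= -3·r0 → [0,4,-3]
  r2 -= -4·r0 → [0,0,-2]
  r2 -= 0·r1 → [0,0,-2]

L=[[1,0,0],[-3,1,0],[-4,0,1]] U=[[1,2,-2],[0,4,-3],[0,0,-2]]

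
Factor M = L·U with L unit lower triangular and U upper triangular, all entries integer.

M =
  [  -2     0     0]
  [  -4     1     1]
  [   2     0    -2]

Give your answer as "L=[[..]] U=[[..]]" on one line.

  r1 -= 2·r0 → [0,1,1]
  r2 -= -1·r0 → [0,0,-2]
  r2 -= 0·r1 → [0,0,-2]

L=[[1,0,0],[2,1,0],[-1,0,1]] U=[[-2,0,0],[0,1,1],[0,0,-2]]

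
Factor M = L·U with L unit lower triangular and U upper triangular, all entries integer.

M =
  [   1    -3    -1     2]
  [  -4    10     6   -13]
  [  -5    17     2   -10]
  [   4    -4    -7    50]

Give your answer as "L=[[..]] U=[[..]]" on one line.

L=[[1,0,0,0],[-4,1,0,0],[-5,-1,1,0],[4,-4,-5,1]] U=[[1,-3,-1,2],[0,-2,2,-5],[0,0,-1,-5],[0,0,0,-3]]

  R1 -= -4·R0 → [0,-2,2,-5]
  R2 -= -5·R0 → [0,2,-3,0]
  R3 -= 4·R0 → [0,8,-3,42]
  R2 -= -1·R1 → [0,0,-1,-5]
  R3 -= -4·R1 → [0,0,5,22]
  R3 -= -5·R2 → [0,0,0,-3]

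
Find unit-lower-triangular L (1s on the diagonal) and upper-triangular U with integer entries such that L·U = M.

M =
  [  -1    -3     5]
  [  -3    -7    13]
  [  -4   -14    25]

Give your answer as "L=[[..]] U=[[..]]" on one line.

  r1 -= 3·r0 → [0,2,-2]
  r2 -= 4·r0 → [0,-2,5]
  r2 -= -1·r1 → [0,0,3]

L=[[1,0,0],[3,1,0],[4,-1,1]] U=[[-1,-3,5],[0,2,-2],[0,0,3]]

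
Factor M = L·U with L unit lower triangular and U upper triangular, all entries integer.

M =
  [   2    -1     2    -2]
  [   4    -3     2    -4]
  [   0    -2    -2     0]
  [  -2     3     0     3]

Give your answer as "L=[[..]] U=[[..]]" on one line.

  R1 -= 2·R0 → [0,-1,-2,0]
  R2 -= 0·R0 → [0,-2,-2,0]
  R3 -= -1·R0 → [0,2,2,1]
  R2 -= 2·R1 → [0,0,2,0]
  R3 -= -2·R1 → [0,0,-2,1]
  R3 -= -1·R2 → [0,0,0,1]

L=[[1,0,0,0],[2,1,0,0],[0,2,1,0],[-1,-2,-1,1]] U=[[2,-1,2,-2],[0,-1,-2,0],[0,0,2,0],[0,0,0,1]]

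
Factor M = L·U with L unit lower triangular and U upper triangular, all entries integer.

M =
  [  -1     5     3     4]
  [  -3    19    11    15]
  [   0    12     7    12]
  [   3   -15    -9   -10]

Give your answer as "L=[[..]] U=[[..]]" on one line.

  row1 -= 3·row0 → [0,4,2,3]
  row2 -= 0·row0 → [0,12,7,12]
  row3 -= -3·row0 → [0,0,0,2]
  row2 -= 3·row1 → [0,0,1,3]
  row3 -= 0·row1 → [0,0,0,2]
  row3 -= 0·row2 → [0,0,0,2]

L=[[1,0,0,0],[3,1,0,0],[0,3,1,0],[-3,0,0,1]] U=[[-1,5,3,4],[0,4,2,3],[0,0,1,3],[0,0,0,2]]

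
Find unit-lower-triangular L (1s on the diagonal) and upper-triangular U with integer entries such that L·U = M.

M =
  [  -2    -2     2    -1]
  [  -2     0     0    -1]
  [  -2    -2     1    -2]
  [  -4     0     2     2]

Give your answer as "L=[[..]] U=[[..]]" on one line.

  row1 -= 1·row0 → [0,2,-2,0]
  row2 -= 1·row0 → [0,0,-1,-1]
  row3 -= 2·row0 → [0,4,-2,4]
  row2 -= 0·row1 → [0,0,-1,-1]
  row3 -= 2·row1 → [0,0,2,4]
  row3 -= -2·row2 → [0,0,0,2]

L=[[1,0,0,0],[1,1,0,0],[1,0,1,0],[2,2,-2,1]] U=[[-2,-2,2,-1],[0,2,-2,0],[0,0,-1,-1],[0,0,0,2]]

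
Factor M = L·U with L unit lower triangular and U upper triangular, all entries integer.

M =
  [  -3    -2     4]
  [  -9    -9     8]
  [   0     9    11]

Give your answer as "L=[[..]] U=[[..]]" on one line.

  r1 -= 3·r0 → [0,-3,-4]
  r2 -= 0·r0 → [0,9,11]
  r2 -= -3·r1 → [0,0,-1]

L=[[1,0,0],[3,1,0],[0,-3,1]] U=[[-3,-2,4],[0,-3,-4],[0,0,-1]]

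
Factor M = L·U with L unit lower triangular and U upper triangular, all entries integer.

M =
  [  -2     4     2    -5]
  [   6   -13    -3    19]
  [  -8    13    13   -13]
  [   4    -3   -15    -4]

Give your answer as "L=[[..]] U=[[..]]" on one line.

  row1 -= -3·row0 → [0,-1,3,4]
  row2 -= 4·row0 → [0,-3,5,7]
  row3 -= -2·row0 → [0,5,-11,-14]
  row2 -= 3·row1 → [0,0,-4,-5]
  row3 -= -5·row1 → [0,0,4,6]
  row3 -= -1·row2 → [0,0,0,1]

L=[[1,0,0,0],[-3,1,0,0],[4,3,1,0],[-2,-5,-1,1]] U=[[-2,4,2,-5],[0,-1,3,4],[0,0,-4,-5],[0,0,0,1]]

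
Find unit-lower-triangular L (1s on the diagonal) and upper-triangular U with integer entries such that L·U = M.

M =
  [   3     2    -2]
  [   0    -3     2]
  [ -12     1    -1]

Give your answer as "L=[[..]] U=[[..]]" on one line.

L=[[1,0,0],[0,1,0],[-4,-3,1]] U=[[3,2,-2],[0,-3,2],[0,0,-3]]

  R1 -= 0·R0 → [0,-3,2]
  R2 -= -4·R0 → [0,9,-9]
  R2 -= -3·R1 → [0,0,-3]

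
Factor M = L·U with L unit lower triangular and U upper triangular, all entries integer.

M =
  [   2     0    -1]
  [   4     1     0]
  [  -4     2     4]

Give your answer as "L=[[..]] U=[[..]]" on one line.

L=[[1,0,0],[2,1,0],[-2,2,1]] U=[[2,0,-1],[0,1,2],[0,0,-2]]

  row1 -= 2·row0 → [0,1,2]
  row2 -= -2·row0 → [0,2,2]
  row2 -= 2·row1 → [0,0,-2]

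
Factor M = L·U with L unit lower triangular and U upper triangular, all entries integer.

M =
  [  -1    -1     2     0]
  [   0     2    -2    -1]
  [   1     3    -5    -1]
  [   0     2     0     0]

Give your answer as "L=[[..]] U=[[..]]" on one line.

L=[[1,0,0,0],[0,1,0,0],[-1,1,1,0],[0,1,-2,1]] U=[[-1,-1,2,0],[0,2,-2,-1],[0,0,-1,0],[0,0,0,1]]

  R1 -= 0·R0 → [0,2,-2,-1]
  R2 -= -1·R0 → [0,2,-3,-1]
  R3 -= 0·R0 → [0,2,0,0]
  R2 -= 1·R1 → [0,0,-1,0]
  R3 -= 1·R1 → [0,0,2,1]
  R3 -= -2·R2 → [0,0,0,1]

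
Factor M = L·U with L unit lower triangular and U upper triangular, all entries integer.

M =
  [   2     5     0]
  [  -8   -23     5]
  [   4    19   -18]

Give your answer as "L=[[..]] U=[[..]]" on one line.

L=[[1,0,0],[-4,1,0],[2,-3,1]] U=[[2,5,0],[0,-3,5],[0,0,-3]]

  r1 -= -4·r0 → [0,-3,5]
  r2 -= 2·r0 → [0,9,-18]
  r2 -= -3·r1 → [0,0,-3]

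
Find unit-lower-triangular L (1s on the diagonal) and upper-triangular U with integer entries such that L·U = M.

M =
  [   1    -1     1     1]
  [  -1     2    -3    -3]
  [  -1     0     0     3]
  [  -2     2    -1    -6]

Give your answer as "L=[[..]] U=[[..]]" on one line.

L=[[1,0,0,0],[-1,1,0,0],[-1,-1,1,0],[-2,0,-1,1]] U=[[1,-1,1,1],[0,1,-2,-2],[0,0,-1,2],[0,0,0,-2]]

  row1 -= -1·row0 → [0,1,-2,-2]
  row2 -= -1·row0 → [0,-1,1,4]
  row3 -= -2·row0 → [0,0,1,-4]
  row2 -= -1·row1 → [0,0,-1,2]
  row3 -= 0·row1 → [0,0,1,-4]
  row3 -= -1·row2 → [0,0,0,-2]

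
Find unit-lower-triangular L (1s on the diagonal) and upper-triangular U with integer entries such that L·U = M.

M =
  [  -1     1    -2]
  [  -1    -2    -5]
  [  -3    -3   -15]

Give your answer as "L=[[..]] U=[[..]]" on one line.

  row1 -= 1·row0 → [0,-3,-3]
  row2 -= 3·row0 → [0,-6,-9]
  row2 -= 2·row1 → [0,0,-3]

L=[[1,0,0],[1,1,0],[3,2,1]] U=[[-1,1,-2],[0,-3,-3],[0,0,-3]]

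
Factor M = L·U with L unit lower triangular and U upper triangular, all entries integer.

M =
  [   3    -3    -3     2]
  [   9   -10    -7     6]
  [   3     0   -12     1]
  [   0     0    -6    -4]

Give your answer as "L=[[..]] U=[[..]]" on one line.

L=[[1,0,0,0],[3,1,0,0],[1,-3,1,0],[0,0,2,1]] U=[[3,-3,-3,2],[0,-1,2,0],[0,0,-3,-1],[0,0,0,-2]]

  R1 -= 3·R0 → [0,-1,2,0]
  R2 -= 1·R0 → [0,3,-9,-1]
  R3 -= 0·R0 → [0,0,-6,-4]
  R2 -= -3·R1 → [0,0,-3,-1]
  R3 -= 0·R1 → [0,0,-6,-4]
  R3 -= 2·R2 → [0,0,0,-2]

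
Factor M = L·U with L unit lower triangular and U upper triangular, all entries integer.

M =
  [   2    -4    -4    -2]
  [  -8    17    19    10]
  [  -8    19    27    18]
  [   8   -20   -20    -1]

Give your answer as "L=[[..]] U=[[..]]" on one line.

  row1 -= -4·row0 → [0,1,3,2]
  row2 -= -4·row0 → [0,3,11,10]
  row3 -= 4·row0 → [0,-4,-4,7]
  row2 -= 3·row1 → [0,0,2,4]
  row3 -= -4·row1 → [0,0,8,15]
  row3 -= 4·row2 → [0,0,0,-1]

L=[[1,0,0,0],[-4,1,0,0],[-4,3,1,0],[4,-4,4,1]] U=[[2,-4,-4,-2],[0,1,3,2],[0,0,2,4],[0,0,0,-1]]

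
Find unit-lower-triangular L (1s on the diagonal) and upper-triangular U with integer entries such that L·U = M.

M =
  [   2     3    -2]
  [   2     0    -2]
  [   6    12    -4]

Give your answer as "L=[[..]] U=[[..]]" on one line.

L=[[1,0,0],[1,1,0],[3,-1,1]] U=[[2,3,-2],[0,-3,0],[0,0,2]]

  R1 -= 1·R0 → [0,-3,0]
  R2 -= 3·R0 → [0,3,2]
  R2 -= -1·R1 → [0,0,2]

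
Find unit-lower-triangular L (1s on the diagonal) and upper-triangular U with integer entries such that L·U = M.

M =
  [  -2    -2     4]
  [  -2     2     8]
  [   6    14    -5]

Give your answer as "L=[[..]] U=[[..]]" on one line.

  row1 -= 1·row0 → [0,4,4]
  row2 -= -3·row0 → [0,8,7]
  row2 -= 2·row1 → [0,0,-1]

L=[[1,0,0],[1,1,0],[-3,2,1]] U=[[-2,-2,4],[0,4,4],[0,0,-1]]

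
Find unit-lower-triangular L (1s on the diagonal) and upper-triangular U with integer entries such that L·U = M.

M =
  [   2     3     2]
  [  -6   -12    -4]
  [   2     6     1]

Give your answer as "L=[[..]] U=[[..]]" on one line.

L=[[1,0,0],[-3,1,0],[1,-1,1]] U=[[2,3,2],[0,-3,2],[0,0,1]]

  row1 -= -3·row0 → [0,-3,2]
  row2 -= 1·row0 → [0,3,-1]
  row2 -= -1·row1 → [0,0,1]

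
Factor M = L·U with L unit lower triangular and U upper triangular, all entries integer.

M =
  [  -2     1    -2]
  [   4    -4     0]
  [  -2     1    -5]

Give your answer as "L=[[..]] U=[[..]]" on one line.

L=[[1,0,0],[-2,1,0],[1,0,1]] U=[[-2,1,-2],[0,-2,-4],[0,0,-3]]

  R1 -= -2·R0 → [0,-2,-4]
  R2 -= 1·R0 → [0,0,-3]
  R2 -= 0·R1 → [0,0,-3]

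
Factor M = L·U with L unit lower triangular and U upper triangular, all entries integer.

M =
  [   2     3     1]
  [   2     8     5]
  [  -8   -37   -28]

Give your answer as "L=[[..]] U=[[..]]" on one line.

  row1 -= 1·row0 → [0,5,4]
  row2 -= -4·row0 → [0,-25,-24]
  row2 -= -5·row1 → [0,0,-4]

L=[[1,0,0],[1,1,0],[-4,-5,1]] U=[[2,3,1],[0,5,4],[0,0,-4]]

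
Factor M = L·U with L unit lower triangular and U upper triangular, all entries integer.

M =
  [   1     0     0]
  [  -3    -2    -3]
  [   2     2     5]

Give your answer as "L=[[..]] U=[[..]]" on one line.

L=[[1,0,0],[-3,1,0],[2,-1,1]] U=[[1,0,0],[0,-2,-3],[0,0,2]]

  r1 -= -3·r0 → [0,-2,-3]
  r2 -= 2·r0 → [0,2,5]
  r2 -= -1·r1 → [0,0,2]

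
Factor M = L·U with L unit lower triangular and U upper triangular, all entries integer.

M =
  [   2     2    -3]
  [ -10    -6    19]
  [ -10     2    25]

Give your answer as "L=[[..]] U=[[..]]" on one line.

L=[[1,0,0],[-5,1,0],[-5,3,1]] U=[[2,2,-3],[0,4,4],[0,0,-2]]

  row1 -= -5·row0 → [0,4,4]
  row2 -= -5·row0 → [0,12,10]
  row2 -= 3·row1 → [0,0,-2]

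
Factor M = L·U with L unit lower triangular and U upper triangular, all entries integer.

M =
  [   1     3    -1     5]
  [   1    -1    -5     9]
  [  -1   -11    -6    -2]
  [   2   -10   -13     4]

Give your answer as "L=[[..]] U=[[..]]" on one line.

L=[[1,0,0,0],[1,1,0,0],[-1,2,1,0],[2,4,5,1]] U=[[1,3,-1,5],[0,-4,-4,4],[0,0,1,-5],[0,0,0,3]]

  R1 -= 1·R0 → [0,-4,-4,4]
  R2 -= -1·R0 → [0,-8,-7,3]
  R3 -= 2·R0 → [0,-16,-11,-6]
  R2 -= 2·R1 → [0,0,1,-5]
  R3 -= 4·R1 → [0,0,5,-22]
  R3 -= 5·R2 → [0,0,0,3]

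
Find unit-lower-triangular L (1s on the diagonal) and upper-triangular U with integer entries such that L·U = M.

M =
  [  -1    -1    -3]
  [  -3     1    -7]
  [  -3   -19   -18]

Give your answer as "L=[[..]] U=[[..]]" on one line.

  R1 -= 3·R0 → [0,4,2]
  R2 -= 3·R0 → [0,-16,-9]
  R2 -= -4·R1 → [0,0,-1]

L=[[1,0,0],[3,1,0],[3,-4,1]] U=[[-1,-1,-3],[0,4,2],[0,0,-1]]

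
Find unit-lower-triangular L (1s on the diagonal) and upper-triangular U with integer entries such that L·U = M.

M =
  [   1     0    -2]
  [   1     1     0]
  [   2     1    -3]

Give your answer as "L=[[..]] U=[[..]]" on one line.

  R1 -= 1·R0 → [0,1,2]
  R2 -= 2·R0 → [0,1,1]
  R2 -= 1·R1 → [0,0,-1]

L=[[1,0,0],[1,1,0],[2,1,1]] U=[[1,0,-2],[0,1,2],[0,0,-1]]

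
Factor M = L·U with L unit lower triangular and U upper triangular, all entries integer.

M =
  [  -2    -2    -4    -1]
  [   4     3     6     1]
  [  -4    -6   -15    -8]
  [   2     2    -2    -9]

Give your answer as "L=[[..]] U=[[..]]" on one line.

  row1 -= -2·row0 → [0,-1,-2,-1]
  row2 -= 2·row0 → [0,-2,-7,-6]
  row3 -= -1·row0 → [0,0,-6,-10]
  row2 -= 2·row1 → [0,0,-3,-4]
  row3 -= 0·row1 → [0,0,-6,-10]
  row3 -= 2·row2 → [0,0,0,-2]

L=[[1,0,0,0],[-2,1,0,0],[2,2,1,0],[-1,0,2,1]] U=[[-2,-2,-4,-1],[0,-1,-2,-1],[0,0,-3,-4],[0,0,0,-2]]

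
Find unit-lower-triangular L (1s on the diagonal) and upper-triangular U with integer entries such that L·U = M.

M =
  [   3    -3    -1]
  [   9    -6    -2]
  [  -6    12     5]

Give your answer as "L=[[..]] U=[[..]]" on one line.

  r1 -= 3·r0 → [0,3,1]
  r2 -= -2·r0 → [0,6,3]
  r2 -= 2·r1 → [0,0,1]

L=[[1,0,0],[3,1,0],[-2,2,1]] U=[[3,-3,-1],[0,3,1],[0,0,1]]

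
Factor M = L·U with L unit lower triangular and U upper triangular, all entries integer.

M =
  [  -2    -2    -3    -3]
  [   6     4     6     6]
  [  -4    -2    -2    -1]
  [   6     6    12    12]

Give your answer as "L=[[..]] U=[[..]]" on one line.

L=[[1,0,0,0],[-3,1,0,0],[2,-1,1,0],[-3,0,3,1]] U=[[-2,-2,-3,-3],[0,-2,-3,-3],[0,0,1,2],[0,0,0,-3]]

  R1 -= -3·R0 → [0,-2,-3,-3]
  R2 -= 2·R0 → [0,2,4,5]
  R3 -= -3·R0 → [0,0,3,3]
  R2 -= -1·R1 → [0,0,1,2]
  R3 -= 0·R1 → [0,0,3,3]
  R3 -= 3·R2 → [0,0,0,-3]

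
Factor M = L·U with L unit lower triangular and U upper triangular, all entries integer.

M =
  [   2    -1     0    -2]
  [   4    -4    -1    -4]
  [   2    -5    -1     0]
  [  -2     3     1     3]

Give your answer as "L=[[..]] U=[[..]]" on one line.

  r1 -= 2·r0 → [0,-2,-1,0]
  r2 -= 1·r0 → [0,-4,-1,2]
  r3 -= -1·r0 → [0,2,1,1]
  r2 -= 2·r1 → [0,0,1,2]
  r3 -= -1·r1 → [0,0,0,1]
  r3 -= 0·r2 → [0,0,0,1]

L=[[1,0,0,0],[2,1,0,0],[1,2,1,0],[-1,-1,0,1]] U=[[2,-1,0,-2],[0,-2,-1,0],[0,0,1,2],[0,0,0,1]]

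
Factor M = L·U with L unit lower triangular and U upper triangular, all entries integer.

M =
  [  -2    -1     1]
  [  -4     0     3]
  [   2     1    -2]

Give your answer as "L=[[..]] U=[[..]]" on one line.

L=[[1,0,0],[2,1,0],[-1,0,1]] U=[[-2,-1,1],[0,2,1],[0,0,-1]]

  R1 -= 2·R0 → [0,2,1]
  R2 -= -1·R0 → [0,0,-1]
  R2 -= 0·R1 → [0,0,-1]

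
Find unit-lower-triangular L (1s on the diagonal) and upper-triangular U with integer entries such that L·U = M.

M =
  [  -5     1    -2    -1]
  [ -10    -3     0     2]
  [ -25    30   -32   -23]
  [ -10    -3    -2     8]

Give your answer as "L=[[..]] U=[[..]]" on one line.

  r1 -= 2·r0 → [0,-5,4,4]
  r2 -= 5·r0 → [0,25,-22,-18]
  r3 -= 2·r0 → [0,-5,2,10]
  r2 -= -5·r1 → [0,0,-2,2]
  r3 -= 1·r1 → [0,0,-2,6]
  r3 -= 1·r2 → [0,0,0,4]

L=[[1,0,0,0],[2,1,0,0],[5,-5,1,0],[2,1,1,1]] U=[[-5,1,-2,-1],[0,-5,4,4],[0,0,-2,2],[0,0,0,4]]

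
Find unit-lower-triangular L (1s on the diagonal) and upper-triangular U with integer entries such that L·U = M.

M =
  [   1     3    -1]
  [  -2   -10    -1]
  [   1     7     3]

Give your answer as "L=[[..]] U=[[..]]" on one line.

L=[[1,0,0],[-2,1,0],[1,-1,1]] U=[[1,3,-1],[0,-4,-3],[0,0,1]]

  R1 -= -2·R0 → [0,-4,-3]
  R2 -= 1·R0 → [0,4,4]
  R2 -= -1·R1 → [0,0,1]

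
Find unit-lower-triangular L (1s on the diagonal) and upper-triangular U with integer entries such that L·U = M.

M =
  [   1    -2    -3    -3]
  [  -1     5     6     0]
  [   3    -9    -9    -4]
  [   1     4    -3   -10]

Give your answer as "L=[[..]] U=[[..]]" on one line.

  r1 -= -1·r0 → [0,3,3,-3]
  r2 -= 3·r0 → [0,-3,0,5]
  r3 -= 1·r0 → [0,6,0,-7]
  r2 -= -1·r1 → [0,0,3,2]
  r3 -= 2·r1 → [0,0,-6,-1]
  r3 -= -2·r2 → [0,0,0,3]

L=[[1,0,0,0],[-1,1,0,0],[3,-1,1,0],[1,2,-2,1]] U=[[1,-2,-3,-3],[0,3,3,-3],[0,0,3,2],[0,0,0,3]]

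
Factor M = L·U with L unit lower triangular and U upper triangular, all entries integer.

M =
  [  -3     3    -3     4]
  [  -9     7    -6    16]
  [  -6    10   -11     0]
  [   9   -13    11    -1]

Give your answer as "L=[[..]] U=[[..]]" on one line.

L=[[1,0,0,0],[3,1,0,0],[2,-2,1,0],[-3,2,-4,1]] U=[[-3,3,-3,4],[0,-2,3,4],[0,0,1,0],[0,0,0,3]]

  R1 -= 3·R0 → [0,-2,3,4]
  R2 -= 2·R0 → [0,4,-5,-8]
  R3 -= -3·R0 → [0,-4,2,11]
  R2 -= -2·R1 → [0,0,1,0]
  R3 -= 2·R1 → [0,0,-4,3]
  R3 -= -4·R2 → [0,0,0,3]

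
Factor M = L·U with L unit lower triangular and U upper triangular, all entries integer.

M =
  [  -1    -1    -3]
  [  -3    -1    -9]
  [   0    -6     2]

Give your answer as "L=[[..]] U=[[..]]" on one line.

L=[[1,0,0],[3,1,0],[0,-3,1]] U=[[-1,-1,-3],[0,2,0],[0,0,2]]

  row1 -= 3·row0 → [0,2,0]
  row2 -= 0·row0 → [0,-6,2]
  row2 -= -3·row1 → [0,0,2]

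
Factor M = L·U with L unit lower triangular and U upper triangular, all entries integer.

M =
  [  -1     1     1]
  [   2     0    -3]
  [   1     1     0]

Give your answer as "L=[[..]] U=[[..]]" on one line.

  R1 -= -2·R0 → [0,2,-1]
  R2 -= -1·R0 → [0,2,1]
  R2 -= 1·R1 → [0,0,2]

L=[[1,0,0],[-2,1,0],[-1,1,1]] U=[[-1,1,1],[0,2,-1],[0,0,2]]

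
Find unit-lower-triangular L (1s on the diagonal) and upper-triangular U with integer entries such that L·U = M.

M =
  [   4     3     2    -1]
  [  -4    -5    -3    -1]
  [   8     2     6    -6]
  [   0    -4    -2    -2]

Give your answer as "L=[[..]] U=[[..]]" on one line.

L=[[1,0,0,0],[-1,1,0,0],[2,2,1,0],[0,2,0,1]] U=[[4,3,2,-1],[0,-2,-1,-2],[0,0,4,0],[0,0,0,2]]

  row1 -= -1·row0 → [0,-2,-1,-2]
  row2 -= 2·row0 → [0,-4,2,-4]
  row3 -= 0·row0 → [0,-4,-2,-2]
  row2 -= 2·row1 → [0,0,4,0]
  row3 -= 2·row1 → [0,0,0,2]
  row3 -= 0·row2 → [0,0,0,2]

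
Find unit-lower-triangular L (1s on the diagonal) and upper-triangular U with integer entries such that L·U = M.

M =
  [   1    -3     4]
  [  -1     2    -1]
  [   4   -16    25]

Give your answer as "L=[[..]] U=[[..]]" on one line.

  r1 -= -1·r0 → [0,-1,3]
  r2 -= 4·r0 → [0,-4,9]
  r2 -= 4·r1 → [0,0,-3]

L=[[1,0,0],[-1,1,0],[4,4,1]] U=[[1,-3,4],[0,-1,3],[0,0,-3]]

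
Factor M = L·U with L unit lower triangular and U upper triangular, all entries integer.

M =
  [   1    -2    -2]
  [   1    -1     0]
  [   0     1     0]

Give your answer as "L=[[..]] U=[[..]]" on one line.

  R1 -= 1·R0 → [0,1,2]
  R2 -= 0·R0 → [0,1,0]
  R2 -= 1·R1 → [0,0,-2]

L=[[1,0,0],[1,1,0],[0,1,1]] U=[[1,-2,-2],[0,1,2],[0,0,-2]]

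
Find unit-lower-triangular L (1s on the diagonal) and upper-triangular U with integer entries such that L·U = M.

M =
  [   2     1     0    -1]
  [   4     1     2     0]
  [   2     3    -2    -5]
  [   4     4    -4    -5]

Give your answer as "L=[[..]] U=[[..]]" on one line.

  r1 -= 2·r0 → [0,-1,2,2]
  r2 -= 1·r0 → [0,2,-2,-4]
  r3 -= 2·r0 → [0,2,-4,-3]
  r2 -= -2·r1 → [0,0,2,0]
  r3 -= -2·r1 → [0,0,0,1]
  r3 -= 0·r2 → [0,0,0,1]

L=[[1,0,0,0],[2,1,0,0],[1,-2,1,0],[2,-2,0,1]] U=[[2,1,0,-1],[0,-1,2,2],[0,0,2,0],[0,0,0,1]]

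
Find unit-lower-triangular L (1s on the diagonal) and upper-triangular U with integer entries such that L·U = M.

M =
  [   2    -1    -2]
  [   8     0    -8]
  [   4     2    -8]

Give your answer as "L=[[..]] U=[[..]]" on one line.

  r1 -= 4·r0 → [0,4,0]
  r2 -= 2·r0 → [0,4,-4]
  r2 -= 1·r1 → [0,0,-4]

L=[[1,0,0],[4,1,0],[2,1,1]] U=[[2,-1,-2],[0,4,0],[0,0,-4]]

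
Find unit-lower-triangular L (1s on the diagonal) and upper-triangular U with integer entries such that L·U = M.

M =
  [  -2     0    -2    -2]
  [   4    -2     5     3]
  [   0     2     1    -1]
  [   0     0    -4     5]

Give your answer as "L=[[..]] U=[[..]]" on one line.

  R1 -= -2·R0 → [0,-2,1,-1]
  R2 -= 0·R0 → [0,2,1,-1]
  R3 -= 0·R0 → [0,0,-4,5]
  R2 -= -1·R1 → [0,0,2,-2]
  R3 -= 0·R1 → [0,0,-4,5]
  R3 -= -2·R2 → [0,0,0,1]

L=[[1,0,0,0],[-2,1,0,0],[0,-1,1,0],[0,0,-2,1]] U=[[-2,0,-2,-2],[0,-2,1,-1],[0,0,2,-2],[0,0,0,1]]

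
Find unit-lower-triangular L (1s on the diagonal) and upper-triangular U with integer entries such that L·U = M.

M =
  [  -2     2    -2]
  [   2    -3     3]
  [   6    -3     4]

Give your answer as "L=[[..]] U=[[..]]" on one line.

L=[[1,0,0],[-1,1,0],[-3,-3,1]] U=[[-2,2,-2],[0,-1,1],[0,0,1]]

  row1 -= -1·row0 → [0,-1,1]
  row2 -= -3·row0 → [0,3,-2]
  row2 -= -3·row1 → [0,0,1]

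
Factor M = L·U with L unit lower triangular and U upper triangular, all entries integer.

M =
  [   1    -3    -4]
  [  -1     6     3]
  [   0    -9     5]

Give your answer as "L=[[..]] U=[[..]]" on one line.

L=[[1,0,0],[-1,1,0],[0,-3,1]] U=[[1,-3,-4],[0,3,-1],[0,0,2]]

  R1 -= -1·R0 → [0,3,-1]
  R2 -= 0·R0 → [0,-9,5]
  R2 -= -3·R1 → [0,0,2]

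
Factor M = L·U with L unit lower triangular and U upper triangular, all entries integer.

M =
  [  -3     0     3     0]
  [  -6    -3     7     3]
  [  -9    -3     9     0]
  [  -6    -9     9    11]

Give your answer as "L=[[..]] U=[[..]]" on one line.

L=[[1,0,0,0],[2,1,0,0],[3,1,1,0],[2,3,0,1]] U=[[-3,0,3,0],[0,-3,1,3],[0,0,-1,-3],[0,0,0,2]]

  R1 -= 2·R0 → [0,-3,1,3]
  R2 -= 3·R0 → [0,-3,0,0]
  R3 -= 2·R0 → [0,-9,3,11]
  R2 -= 1·R1 → [0,0,-1,-3]
  R3 -= 3·R1 → [0,0,0,2]
  R3 -= 0·R2 → [0,0,0,2]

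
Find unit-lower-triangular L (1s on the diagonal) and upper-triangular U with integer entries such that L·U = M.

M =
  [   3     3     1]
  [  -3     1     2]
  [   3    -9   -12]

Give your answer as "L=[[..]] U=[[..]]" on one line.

  R1 -= -1·R0 → [0,4,3]
  R2 -= 1·R0 → [0,-12,-13]
  R2 -= -3·R1 → [0,0,-4]

L=[[1,0,0],[-1,1,0],[1,-3,1]] U=[[3,3,1],[0,4,3],[0,0,-4]]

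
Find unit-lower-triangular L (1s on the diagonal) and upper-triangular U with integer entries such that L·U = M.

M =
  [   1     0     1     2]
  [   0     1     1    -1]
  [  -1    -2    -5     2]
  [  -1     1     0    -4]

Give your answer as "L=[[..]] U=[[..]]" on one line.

  row1 -= 0·row0 → [0,1,1,-1]
  row2 -= -1·row0 → [0,-2,-4,4]
  row3 -= -1·row0 → [0,1,1,-2]
  row2 -= -2·row1 → [0,0,-2,2]
  row3 -= 1·row1 → [0,0,0,-1]
  row3 -= 0·row2 → [0,0,0,-1]

L=[[1,0,0,0],[0,1,0,0],[-1,-2,1,0],[-1,1,0,1]] U=[[1,0,1,2],[0,1,1,-1],[0,0,-2,2],[0,0,0,-1]]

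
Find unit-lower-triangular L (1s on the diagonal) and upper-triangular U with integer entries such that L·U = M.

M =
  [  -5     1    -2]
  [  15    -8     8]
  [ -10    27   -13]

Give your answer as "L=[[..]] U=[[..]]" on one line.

L=[[1,0,0],[-3,1,0],[2,-5,1]] U=[[-5,1,-2],[0,-5,2],[0,0,1]]

  row1 -= -3·row0 → [0,-5,2]
  row2 -= 2·row0 → [0,25,-9]
  row2 -= -5·row1 → [0,0,1]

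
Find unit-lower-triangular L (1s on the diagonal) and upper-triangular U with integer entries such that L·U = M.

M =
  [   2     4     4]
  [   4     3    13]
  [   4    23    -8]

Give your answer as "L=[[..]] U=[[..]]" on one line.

L=[[1,0,0],[2,1,0],[2,-3,1]] U=[[2,4,4],[0,-5,5],[0,0,-1]]

  R1 -= 2·R0 → [0,-5,5]
  R2 -= 2·R0 → [0,15,-16]
  R2 -= -3·R1 → [0,0,-1]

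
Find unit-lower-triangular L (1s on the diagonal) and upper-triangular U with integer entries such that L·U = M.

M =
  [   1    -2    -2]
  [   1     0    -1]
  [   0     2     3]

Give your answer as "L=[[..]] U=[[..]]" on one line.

  r1 -= 1·r0 → [0,2,1]
  r2 -= 0·r0 → [0,2,3]
  r2 -= 1·r1 → [0,0,2]

L=[[1,0,0],[1,1,0],[0,1,1]] U=[[1,-2,-2],[0,2,1],[0,0,2]]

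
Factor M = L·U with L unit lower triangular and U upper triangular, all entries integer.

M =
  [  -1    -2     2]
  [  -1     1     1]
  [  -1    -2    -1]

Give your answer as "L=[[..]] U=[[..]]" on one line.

  row1 -= 1·row0 → [0,3,-1]
  row2 -= 1·row0 → [0,0,-3]
  row2 -= 0·row1 → [0,0,-3]

L=[[1,0,0],[1,1,0],[1,0,1]] U=[[-1,-2,2],[0,3,-1],[0,0,-3]]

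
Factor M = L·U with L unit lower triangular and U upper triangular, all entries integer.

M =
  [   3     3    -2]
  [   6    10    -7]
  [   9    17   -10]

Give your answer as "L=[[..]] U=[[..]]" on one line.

L=[[1,0,0],[2,1,0],[3,2,1]] U=[[3,3,-2],[0,4,-3],[0,0,2]]

  row1 -= 2·row0 → [0,4,-3]
  row2 -= 3·row0 → [0,8,-4]
  row2 -= 2·row1 → [0,0,2]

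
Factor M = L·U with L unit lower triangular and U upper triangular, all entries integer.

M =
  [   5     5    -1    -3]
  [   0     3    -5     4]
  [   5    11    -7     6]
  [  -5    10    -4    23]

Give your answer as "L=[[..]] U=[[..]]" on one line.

  R1 -= 0·R0 → [0,3,-5,4]
  R2 -= 1·R0 → [0,6,-6,9]
  R3 -= -1·R0 → [0,15,-5,20]
  R2 -= 2·R1 → [0,0,4,1]
  R3 -= 5·R1 → [0,0,20,0]
  R3 -= 5·R2 → [0,0,0,-5]

L=[[1,0,0,0],[0,1,0,0],[1,2,1,0],[-1,5,5,1]] U=[[5,5,-1,-3],[0,3,-5,4],[0,0,4,1],[0,0,0,-5]]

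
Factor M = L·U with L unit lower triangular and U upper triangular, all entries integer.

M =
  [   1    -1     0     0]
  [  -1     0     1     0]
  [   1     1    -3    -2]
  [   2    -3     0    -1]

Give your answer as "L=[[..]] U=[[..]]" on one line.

  row1 -= -1·row0 → [0,-1,1,0]
  row2 -= 1·row0 → [0,2,-3,-2]
  row3 -= 2·row0 → [0,-1,0,-1]
  row2 -= -2·row1 → [0,0,-1,-2]
  row3 -= 1·row1 → [0,0,-1,-1]
  row3 -= 1·row2 → [0,0,0,1]

L=[[1,0,0,0],[-1,1,0,0],[1,-2,1,0],[2,1,1,1]] U=[[1,-1,0,0],[0,-1,1,0],[0,0,-1,-2],[0,0,0,1]]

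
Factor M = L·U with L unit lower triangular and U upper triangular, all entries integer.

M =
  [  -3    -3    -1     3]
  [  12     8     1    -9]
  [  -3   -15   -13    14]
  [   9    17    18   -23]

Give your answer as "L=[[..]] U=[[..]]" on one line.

  row1 -= -4·row0 → [0,-4,-3,3]
  row2 -= 1·row0 → [0,-12,-12,11]
  row3 -= -3·row0 → [0,8,15,-14]
  row2 -= 3·row1 → [0,0,-3,2]
  row3 -= -2·row1 → [0,0,9,-8]
  row3 -= -3·row2 → [0,0,0,-2]

L=[[1,0,0,0],[-4,1,0,0],[1,3,1,0],[-3,-2,-3,1]] U=[[-3,-3,-1,3],[0,-4,-3,3],[0,0,-3,2],[0,0,0,-2]]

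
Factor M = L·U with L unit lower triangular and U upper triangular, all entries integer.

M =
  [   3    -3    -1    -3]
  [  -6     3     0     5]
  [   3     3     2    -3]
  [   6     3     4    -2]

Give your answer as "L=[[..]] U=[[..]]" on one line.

  row1 -= -2·row0 → [0,-3,-2,-1]
  row2 -= 1·row0 → [0,6,3,0]
  row3 -= 2·row0 → [0,9,6,4]
  row2 -= -2·row1 → [0,0,-1,-2]
  row3 -= -3·row1 → [0,0,0,1]
  row3 -= 0·row2 → [0,0,0,1]

L=[[1,0,0,0],[-2,1,0,0],[1,-2,1,0],[2,-3,0,1]] U=[[3,-3,-1,-3],[0,-3,-2,-1],[0,0,-1,-2],[0,0,0,1]]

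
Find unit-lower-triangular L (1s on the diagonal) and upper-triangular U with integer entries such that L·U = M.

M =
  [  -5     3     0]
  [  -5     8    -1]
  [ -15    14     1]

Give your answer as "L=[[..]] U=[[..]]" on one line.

  row1 -= 1·row0 → [0,5,-1]
  row2 -= 3·row0 → [0,5,1]
  row2 -= 1·row1 → [0,0,2]

L=[[1,0,0],[1,1,0],[3,1,1]] U=[[-5,3,0],[0,5,-1],[0,0,2]]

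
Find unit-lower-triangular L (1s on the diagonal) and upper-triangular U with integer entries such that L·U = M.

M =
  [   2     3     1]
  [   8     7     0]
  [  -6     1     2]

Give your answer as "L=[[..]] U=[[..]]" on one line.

  R1 -= 4·R0 → [0,-5,-4]
  R2 -= -3·R0 → [0,10,5]
  R2 -= -2·R1 → [0,0,-3]

L=[[1,0,0],[4,1,0],[-3,-2,1]] U=[[2,3,1],[0,-5,-4],[0,0,-3]]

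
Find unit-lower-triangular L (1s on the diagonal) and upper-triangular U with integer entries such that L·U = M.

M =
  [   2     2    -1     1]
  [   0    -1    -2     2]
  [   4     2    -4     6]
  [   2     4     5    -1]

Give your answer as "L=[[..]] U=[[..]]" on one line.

L=[[1,0,0,0],[0,1,0,0],[2,2,1,0],[1,-2,1,1]] U=[[2,2,-1,1],[0,-1,-2,2],[0,0,2,0],[0,0,0,2]]

  R1 -= 0·R0 → [0,-1,-2,2]
  R2 -= 2·R0 → [0,-2,-2,4]
  R3 -= 1·R0 → [0,2,6,-2]
  R2 -= 2·R1 → [0,0,2,0]
  R3 -= -2·R1 → [0,0,2,2]
  R3 -= 1·R2 → [0,0,0,2]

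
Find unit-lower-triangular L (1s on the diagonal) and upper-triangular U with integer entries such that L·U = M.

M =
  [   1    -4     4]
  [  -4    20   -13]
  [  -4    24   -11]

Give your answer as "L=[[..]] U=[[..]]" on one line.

  R1 -= -4·R0 → [0,4,3]
  R2 -= -4·R0 → [0,8,5]
  R2 -= 2·R1 → [0,0,-1]

L=[[1,0,0],[-4,1,0],[-4,2,1]] U=[[1,-4,4],[0,4,3],[0,0,-1]]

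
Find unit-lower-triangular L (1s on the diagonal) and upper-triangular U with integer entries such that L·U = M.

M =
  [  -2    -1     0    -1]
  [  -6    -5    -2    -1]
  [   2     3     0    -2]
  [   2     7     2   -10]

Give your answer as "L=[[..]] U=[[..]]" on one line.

L=[[1,0,0,0],[3,1,0,0],[-1,-1,1,0],[-1,-3,2,1]] U=[[-2,-1,0,-1],[0,-2,-2,2],[0,0,-2,-1],[0,0,0,-3]]

  row1 -= 3·row0 → [0,-2,-2,2]
  row2 -= -1·row0 → [0,2,0,-3]
  row3 -= -1·row0 → [0,6,2,-11]
  row2 -= -1·row1 → [0,0,-2,-1]
  row3 -= -3·row1 → [0,0,-4,-5]
  row3 -= 2·row2 → [0,0,0,-3]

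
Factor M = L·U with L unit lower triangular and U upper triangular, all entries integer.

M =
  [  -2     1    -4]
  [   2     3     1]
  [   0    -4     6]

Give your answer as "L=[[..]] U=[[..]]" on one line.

L=[[1,0,0],[-1,1,0],[0,-1,1]] U=[[-2,1,-4],[0,4,-3],[0,0,3]]

  row1 -= -1·row0 → [0,4,-3]
  row2 -= 0·row0 → [0,-4,6]
  row2 -= -1·row1 → [0,0,3]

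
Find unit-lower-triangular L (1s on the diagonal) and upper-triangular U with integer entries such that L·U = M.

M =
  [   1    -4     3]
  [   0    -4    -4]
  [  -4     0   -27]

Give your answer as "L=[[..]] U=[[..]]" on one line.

L=[[1,0,0],[0,1,0],[-4,4,1]] U=[[1,-4,3],[0,-4,-4],[0,0,1]]

  row1 -= 0·row0 → [0,-4,-4]
  row2 -= -4·row0 → [0,-16,-15]
  row2 -= 4·row1 → [0,0,1]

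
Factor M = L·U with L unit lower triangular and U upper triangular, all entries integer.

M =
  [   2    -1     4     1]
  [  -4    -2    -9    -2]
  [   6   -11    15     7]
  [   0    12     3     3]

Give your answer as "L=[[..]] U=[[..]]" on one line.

  r1 -= -2·r0 → [0,-4,-1,0]
  r2 -= 3·r0 → [0,-8,3,4]
  r3 -= 0·r0 → [0,12,3,3]
  r2 -= 2·r1 → [0,0,5,4]
  r3 -= -3·r1 → [0,0,0,3]
  r3 -= 0·r2 → [0,0,0,3]

L=[[1,0,0,0],[-2,1,0,0],[3,2,1,0],[0,-3,0,1]] U=[[2,-1,4,1],[0,-4,-1,0],[0,0,5,4],[0,0,0,3]]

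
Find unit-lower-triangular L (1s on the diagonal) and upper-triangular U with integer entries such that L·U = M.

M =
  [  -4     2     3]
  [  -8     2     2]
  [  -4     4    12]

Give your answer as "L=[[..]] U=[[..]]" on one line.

L=[[1,0,0],[2,1,0],[1,-1,1]] U=[[-4,2,3],[0,-2,-4],[0,0,5]]

  r1 -= 2·r0 → [0,-2,-4]
  r2 -= 1·r0 → [0,2,9]
  r2 -= -1·r1 → [0,0,5]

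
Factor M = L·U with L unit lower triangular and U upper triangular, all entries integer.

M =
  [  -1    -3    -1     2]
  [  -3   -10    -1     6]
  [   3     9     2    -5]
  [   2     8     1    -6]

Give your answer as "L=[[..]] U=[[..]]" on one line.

L=[[1,0,0,0],[3,1,0,0],[-3,0,1,0],[-2,-2,-3,1]] U=[[-1,-3,-1,2],[0,-1,2,0],[0,0,-1,1],[0,0,0,1]]

  row1 -= 3·row0 → [0,-1,2,0]
  row2 -= -3·row0 → [0,0,-1,1]
  row3 -= -2·row0 → [0,2,-1,-2]
  row2 -= 0·row1 → [0,0,-1,1]
  row3 -= -2·row1 → [0,0,3,-2]
  row3 -= -3·row2 → [0,0,0,1]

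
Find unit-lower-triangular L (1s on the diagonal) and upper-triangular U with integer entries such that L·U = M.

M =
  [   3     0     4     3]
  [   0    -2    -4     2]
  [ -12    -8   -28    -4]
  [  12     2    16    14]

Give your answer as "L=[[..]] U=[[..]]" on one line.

L=[[1,0,0,0],[0,1,0,0],[-4,4,1,0],[4,-1,-1,1]] U=[[3,0,4,3],[0,-2,-4,2],[0,0,4,0],[0,0,0,4]]

  R1 -= 0·R0 → [0,-2,-4,2]
  R2 -= -4·R0 → [0,-8,-12,8]
  R3 -= 4·R0 → [0,2,0,2]
  R2 -= 4·R1 → [0,0,4,0]
  R3 -= -1·R1 → [0,0,-4,4]
  R3 -= -1·R2 → [0,0,0,4]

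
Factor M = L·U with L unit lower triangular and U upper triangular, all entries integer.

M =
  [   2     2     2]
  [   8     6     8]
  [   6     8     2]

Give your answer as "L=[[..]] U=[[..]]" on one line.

  r1 -= 4·r0 → [0,-2,0]
  r2 -= 3·r0 → [0,2,-4]
  r2 -= -1·r1 → [0,0,-4]

L=[[1,0,0],[4,1,0],[3,-1,1]] U=[[2,2,2],[0,-2,0],[0,0,-4]]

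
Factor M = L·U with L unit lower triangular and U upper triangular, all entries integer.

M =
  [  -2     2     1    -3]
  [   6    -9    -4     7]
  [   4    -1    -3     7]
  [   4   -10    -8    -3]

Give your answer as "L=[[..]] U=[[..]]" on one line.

L=[[1,0,0,0],[-3,1,0,0],[-2,-1,1,0],[-2,2,2,1]] U=[[-2,2,1,-3],[0,-3,-1,-2],[0,0,-2,-1],[0,0,0,-3]]

  r1 -= -3·r0 → [0,-3,-1,-2]
  r2 -= -2·r0 → [0,3,-1,1]
  r3 -= -2·r0 → [0,-6,-6,-9]
  r2 -= -1·r1 → [0,0,-2,-1]
  r3 -= 2·r1 → [0,0,-4,-5]
  r3 -= 2·r2 → [0,0,0,-3]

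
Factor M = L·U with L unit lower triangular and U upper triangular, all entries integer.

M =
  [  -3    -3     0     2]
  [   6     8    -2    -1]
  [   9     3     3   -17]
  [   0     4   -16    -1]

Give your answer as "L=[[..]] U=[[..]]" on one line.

L=[[1,0,0,0],[-2,1,0,0],[-3,-3,1,0],[0,2,4,1]] U=[[-3,-3,0,2],[0,2,-2,3],[0,0,-3,-2],[0,0,0,1]]

  r1 -= -2·r0 → [0,2,-2,3]
  r2 -= -3·r0 → [0,-6,3,-11]
  r3 -= 0·r0 → [0,4,-16,-1]
  r2 -= -3·r1 → [0,0,-3,-2]
  r3 -= 2·r1 → [0,0,-12,-7]
  r3 -= 4·r2 → [0,0,0,1]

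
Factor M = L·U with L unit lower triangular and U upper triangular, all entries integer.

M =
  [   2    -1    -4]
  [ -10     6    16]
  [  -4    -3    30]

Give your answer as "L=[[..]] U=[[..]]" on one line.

L=[[1,0,0],[-5,1,0],[-2,-5,1]] U=[[2,-1,-4],[0,1,-4],[0,0,2]]

  row1 -= -5·row0 → [0,1,-4]
  row2 -= -2·row0 → [0,-5,22]
  row2 -= -5·row1 → [0,0,2]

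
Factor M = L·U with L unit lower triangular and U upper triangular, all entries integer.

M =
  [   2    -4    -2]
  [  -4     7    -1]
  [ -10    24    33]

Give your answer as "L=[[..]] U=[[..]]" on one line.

L=[[1,0,0],[-2,1,0],[-5,-4,1]] U=[[2,-4,-2],[0,-1,-5],[0,0,3]]

  R1 -= -2·R0 → [0,-1,-5]
  R2 -= -5·R0 → [0,4,23]
  R2 -= -4·R1 → [0,0,3]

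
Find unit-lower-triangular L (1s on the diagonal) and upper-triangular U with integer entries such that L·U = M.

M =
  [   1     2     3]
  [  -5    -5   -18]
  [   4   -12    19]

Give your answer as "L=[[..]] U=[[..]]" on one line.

L=[[1,0,0],[-5,1,0],[4,-4,1]] U=[[1,2,3],[0,5,-3],[0,0,-5]]

  R1 -= -5·R0 → [0,5,-3]
  R2 -= 4·R0 → [0,-20,7]
  R2 -= -4·R1 → [0,0,-5]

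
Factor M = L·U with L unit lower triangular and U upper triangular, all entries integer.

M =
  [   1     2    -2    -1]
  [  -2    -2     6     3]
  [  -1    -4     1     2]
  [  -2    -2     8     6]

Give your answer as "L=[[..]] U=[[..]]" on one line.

  R1 -= -2·R0 → [0,2,2,1]
  R2 -= -1·R0 → [0,-2,-1,1]
  R3 -= -2·R0 → [0,2,4,4]
  R2 -= -1·R1 → [0,0,1,2]
  R3 -= 1·R1 → [0,0,2,3]
  R3 -= 2·R2 → [0,0,0,-1]

L=[[1,0,0,0],[-2,1,0,0],[-1,-1,1,0],[-2,1,2,1]] U=[[1,2,-2,-1],[0,2,2,1],[0,0,1,2],[0,0,0,-1]]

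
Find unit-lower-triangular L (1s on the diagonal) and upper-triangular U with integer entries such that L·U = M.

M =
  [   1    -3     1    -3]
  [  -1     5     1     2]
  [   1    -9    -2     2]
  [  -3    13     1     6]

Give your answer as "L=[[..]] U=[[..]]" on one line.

  row1 -= -1·row0 → [0,2,2,-1]
  row2 -= 1·row0 → [0,-6,-3,5]
  row3 -= -3·row0 → [0,4,4,-3]
  row2 -= -3·row1 → [0,0,3,2]
  row3 -= 2·row1 → [0,0,0,-1]
  row3 -= 0·row2 → [0,0,0,-1]

L=[[1,0,0,0],[-1,1,0,0],[1,-3,1,0],[-3,2,0,1]] U=[[1,-3,1,-3],[0,2,2,-1],[0,0,3,2],[0,0,0,-1]]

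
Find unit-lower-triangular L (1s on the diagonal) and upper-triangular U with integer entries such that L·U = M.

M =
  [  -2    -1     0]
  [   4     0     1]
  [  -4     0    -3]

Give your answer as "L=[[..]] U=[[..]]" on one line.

L=[[1,0,0],[-2,1,0],[2,-1,1]] U=[[-2,-1,0],[0,-2,1],[0,0,-2]]

  row1 -= -2·row0 → [0,-2,1]
  row2 -= 2·row0 → [0,2,-3]
  row2 -= -1·row1 → [0,0,-2]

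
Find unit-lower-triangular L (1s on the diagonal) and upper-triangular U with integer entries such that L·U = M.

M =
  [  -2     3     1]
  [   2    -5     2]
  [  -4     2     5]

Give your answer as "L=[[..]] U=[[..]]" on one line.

L=[[1,0,0],[-1,1,0],[2,2,1]] U=[[-2,3,1],[0,-2,3],[0,0,-3]]

  R1 -= -1·R0 → [0,-2,3]
  R2 -= 2·R0 → [0,-4,3]
  R2 -= 2·R1 → [0,0,-3]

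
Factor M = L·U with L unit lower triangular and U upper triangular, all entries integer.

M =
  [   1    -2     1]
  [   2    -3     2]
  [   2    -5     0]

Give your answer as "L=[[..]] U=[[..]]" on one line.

L=[[1,0,0],[2,1,0],[2,-1,1]] U=[[1,-2,1],[0,1,0],[0,0,-2]]

  r1 -= 2·r0 → [0,1,0]
  r2 -= 2·r0 → [0,-1,-2]
  r2 -= -1·r1 → [0,0,-2]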